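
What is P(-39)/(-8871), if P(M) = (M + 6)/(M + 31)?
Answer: -11/23656 ≈ -0.00046500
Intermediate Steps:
P(M) = (6 + M)/(31 + M)
P(-39)/(-8871) = ((6 - 39)/(31 - 39))/(-8871) = (-33/(-8))*(-1/8871) = -⅛*(-33)*(-1/8871) = (33/8)*(-1/8871) = -11/23656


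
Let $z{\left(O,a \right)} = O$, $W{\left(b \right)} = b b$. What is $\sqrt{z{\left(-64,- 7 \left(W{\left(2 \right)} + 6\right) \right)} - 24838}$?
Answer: $i \sqrt{24902} \approx 157.8 i$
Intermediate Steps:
$W{\left(b \right)} = b^{2}$
$\sqrt{z{\left(-64,- 7 \left(W{\left(2 \right)} + 6\right) \right)} - 24838} = \sqrt{-64 - 24838} = \sqrt{-24902} = i \sqrt{24902}$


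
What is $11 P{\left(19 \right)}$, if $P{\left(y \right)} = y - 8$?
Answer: $121$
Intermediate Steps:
$P{\left(y \right)} = -8 + y$
$11 P{\left(19 \right)} = 11 \left(-8 + 19\right) = 11 \cdot 11 = 121$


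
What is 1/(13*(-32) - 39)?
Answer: -1/455 ≈ -0.0021978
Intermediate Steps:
1/(13*(-32) - 39) = 1/(-416 - 39) = 1/(-455) = -1/455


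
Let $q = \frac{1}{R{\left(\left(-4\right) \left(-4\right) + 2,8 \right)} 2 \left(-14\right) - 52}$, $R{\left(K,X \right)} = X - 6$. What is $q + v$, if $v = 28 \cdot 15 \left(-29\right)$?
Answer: $- \frac{1315441}{108} \approx -12180.0$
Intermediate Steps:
$R{\left(K,X \right)} = -6 + X$
$v = -12180$ ($v = 420 \left(-29\right) = -12180$)
$q = - \frac{1}{108}$ ($q = \frac{1}{\left(-6 + 8\right) 2 \left(-14\right) - 52} = \frac{1}{2 \left(-28\right) - 52} = \frac{1}{-56 - 52} = \frac{1}{-108} = - \frac{1}{108} \approx -0.0092593$)
$q + v = - \frac{1}{108} - 12180 = - \frac{1315441}{108}$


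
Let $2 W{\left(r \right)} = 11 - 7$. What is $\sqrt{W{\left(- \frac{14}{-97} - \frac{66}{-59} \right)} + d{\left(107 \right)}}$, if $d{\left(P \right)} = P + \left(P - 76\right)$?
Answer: $2 \sqrt{35} \approx 11.832$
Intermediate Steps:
$W{\left(r \right)} = 2$ ($W{\left(r \right)} = \frac{11 - 7}{2} = \frac{1}{2} \cdot 4 = 2$)
$d{\left(P \right)} = -76 + 2 P$ ($d{\left(P \right)} = P + \left(-76 + P\right) = -76 + 2 P$)
$\sqrt{W{\left(- \frac{14}{-97} - \frac{66}{-59} \right)} + d{\left(107 \right)}} = \sqrt{2 + \left(-76 + 2 \cdot 107\right)} = \sqrt{2 + \left(-76 + 214\right)} = \sqrt{2 + 138} = \sqrt{140} = 2 \sqrt{35}$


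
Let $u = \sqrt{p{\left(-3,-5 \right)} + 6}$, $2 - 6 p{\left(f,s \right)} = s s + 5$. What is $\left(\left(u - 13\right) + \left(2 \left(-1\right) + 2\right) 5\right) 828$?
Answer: $-10764 + 552 \sqrt{3} \approx -9807.9$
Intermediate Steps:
$p{\left(f,s \right)} = - \frac{1}{2} - \frac{s^{2}}{6}$ ($p{\left(f,s \right)} = \frac{1}{3} - \frac{s s + 5}{6} = \frac{1}{3} - \frac{s^{2} + 5}{6} = \frac{1}{3} - \frac{5 + s^{2}}{6} = \frac{1}{3} - \left(\frac{5}{6} + \frac{s^{2}}{6}\right) = - \frac{1}{2} - \frac{s^{2}}{6}$)
$u = \frac{2 \sqrt{3}}{3}$ ($u = \sqrt{\left(- \frac{1}{2} - \frac{\left(-5\right)^{2}}{6}\right) + 6} = \sqrt{\left(- \frac{1}{2} - \frac{25}{6}\right) + 6} = \sqrt{- \frac{14}{3} + 6} = \sqrt{\frac{4}{3}} = \frac{2 \sqrt{3}}{3} \approx 1.1547$)
$\left(\left(u - 13\right) + \left(2 \left(-1\right) + 2\right) 5\right) 828 = \left(\left(\frac{2 \sqrt{3}}{3} - 13\right) + \left(2 \left(-1\right) + 2\right) 5\right) 828 = \left(\left(-13 + \frac{2 \sqrt{3}}{3}\right) + \left(-2 + 2\right) 5\right) 828 = \left(\left(-13 + \frac{2 \sqrt{3}}{3}\right) + 0 \cdot 5\right) 828 = \left(\left(-13 + \frac{2 \sqrt{3}}{3}\right) + 0\right) 828 = \left(-13 + \frac{2 \sqrt{3}}{3}\right) 828 = -10764 + 552 \sqrt{3}$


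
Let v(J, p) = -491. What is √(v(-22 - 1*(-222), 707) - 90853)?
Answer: 4*I*√5709 ≈ 302.23*I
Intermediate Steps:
√(v(-22 - 1*(-222), 707) - 90853) = √(-491 - 90853) = √(-91344) = 4*I*√5709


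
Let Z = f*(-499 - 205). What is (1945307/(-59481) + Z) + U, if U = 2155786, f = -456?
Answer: 147321190303/59481 ≈ 2.4768e+6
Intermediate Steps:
Z = 321024 (Z = -456*(-499 - 205) = -456*(-704) = 321024)
(1945307/(-59481) + Z) + U = (1945307/(-59481) + 321024) + 2155786 = (1945307*(-1/59481) + 321024) + 2155786 = (-1945307/59481 + 321024) + 2155786 = 19092883237/59481 + 2155786 = 147321190303/59481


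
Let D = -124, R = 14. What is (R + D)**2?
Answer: 12100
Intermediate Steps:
(R + D)**2 = (14 - 124)**2 = (-110)**2 = 12100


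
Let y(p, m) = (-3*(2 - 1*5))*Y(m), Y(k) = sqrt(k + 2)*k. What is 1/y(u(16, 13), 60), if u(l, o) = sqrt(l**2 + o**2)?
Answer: sqrt(62)/33480 ≈ 0.00023519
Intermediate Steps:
Y(k) = k*sqrt(2 + k) (Y(k) = sqrt(2 + k)*k = k*sqrt(2 + k))
y(p, m) = 9*m*sqrt(2 + m) (y(p, m) = (-3*(2 - 1*5))*(m*sqrt(2 + m)) = (-3*(2 - 5))*(m*sqrt(2 + m)) = (-3*(-3))*(m*sqrt(2 + m)) = 9*(m*sqrt(2 + m)) = 9*m*sqrt(2 + m))
1/y(u(16, 13), 60) = 1/(9*60*sqrt(2 + 60)) = 1/(9*60*sqrt(62)) = 1/(540*sqrt(62)) = sqrt(62)/33480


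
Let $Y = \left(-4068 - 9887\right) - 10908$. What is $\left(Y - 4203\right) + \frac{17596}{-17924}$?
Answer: $- \frac{130249145}{4481} \approx -29067.0$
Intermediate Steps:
$Y = -24863$ ($Y = -13955 - 10908 = -24863$)
$\left(Y - 4203\right) + \frac{17596}{-17924} = \left(-24863 - 4203\right) + \frac{17596}{-17924} = -29066 + 17596 \left(- \frac{1}{17924}\right) = -29066 - \frac{4399}{4481} = - \frac{130249145}{4481}$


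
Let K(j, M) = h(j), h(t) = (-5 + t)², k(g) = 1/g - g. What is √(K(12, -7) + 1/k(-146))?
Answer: √454392735/3045 ≈ 7.0005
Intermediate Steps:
K(j, M) = (-5 + j)²
√(K(12, -7) + 1/k(-146)) = √((-5 + 12)² + 1/(1/(-146) - 1*(-146))) = √(7² + 1/(-1/146 + 146)) = √(49 + 1/(21315/146)) = √(49 + 146/21315) = √(1044581/21315) = √454392735/3045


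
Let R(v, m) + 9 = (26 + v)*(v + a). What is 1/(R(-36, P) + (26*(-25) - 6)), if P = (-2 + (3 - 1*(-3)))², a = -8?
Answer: -1/225 ≈ -0.0044444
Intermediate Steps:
P = 16 (P = (-2 + (3 + 3))² = (-2 + 6)² = 4² = 16)
R(v, m) = -9 + (-8 + v)*(26 + v) (R(v, m) = -9 + (26 + v)*(v - 8) = -9 + (26 + v)*(-8 + v) = -9 + (-8 + v)*(26 + v))
1/(R(-36, P) + (26*(-25) - 6)) = 1/((-217 + (-36)² + 18*(-36)) + (26*(-25) - 6)) = 1/((-217 + 1296 - 648) + (-650 - 6)) = 1/(431 - 656) = 1/(-225) = -1/225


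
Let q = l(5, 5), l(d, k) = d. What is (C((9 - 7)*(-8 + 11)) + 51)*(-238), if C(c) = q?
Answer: -13328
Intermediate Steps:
q = 5
C(c) = 5
(C((9 - 7)*(-8 + 11)) + 51)*(-238) = (5 + 51)*(-238) = 56*(-238) = -13328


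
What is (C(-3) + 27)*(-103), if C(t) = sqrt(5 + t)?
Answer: -2781 - 103*sqrt(2) ≈ -2926.7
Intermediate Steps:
(C(-3) + 27)*(-103) = (sqrt(5 - 3) + 27)*(-103) = (sqrt(2) + 27)*(-103) = (27 + sqrt(2))*(-103) = -2781 - 103*sqrt(2)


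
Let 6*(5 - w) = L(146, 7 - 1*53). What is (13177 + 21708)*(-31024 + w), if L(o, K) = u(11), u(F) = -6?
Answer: -1082062930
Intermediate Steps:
L(o, K) = -6
w = 6 (w = 5 - ⅙*(-6) = 5 + 1 = 6)
(13177 + 21708)*(-31024 + w) = (13177 + 21708)*(-31024 + 6) = 34885*(-31018) = -1082062930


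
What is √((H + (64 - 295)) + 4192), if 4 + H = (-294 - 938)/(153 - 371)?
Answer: √47080261/109 ≈ 62.950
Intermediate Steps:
H = 180/109 (H = -4 + (-294 - 938)/(153 - 371) = -4 - 1232/(-218) = -4 - 1232*(-1/218) = -4 + 616/109 = 180/109 ≈ 1.6514)
√((H + (64 - 295)) + 4192) = √((180/109 + (64 - 295)) + 4192) = √((180/109 - 231) + 4192) = √(-24999/109 + 4192) = √(431929/109) = √47080261/109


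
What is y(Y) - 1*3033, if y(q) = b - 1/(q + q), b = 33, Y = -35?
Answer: -209999/70 ≈ -3000.0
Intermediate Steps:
y(q) = 33 - 1/(2*q) (y(q) = 33 - 1/(q + q) = 33 - 1/(2*q))
y(Y) - 1*3033 = (33 - 1/2/(-35)) - 1*3033 = (33 - 1/2*(-1/35)) - 3033 = (33 + 1/70) - 3033 = 2311/70 - 3033 = -209999/70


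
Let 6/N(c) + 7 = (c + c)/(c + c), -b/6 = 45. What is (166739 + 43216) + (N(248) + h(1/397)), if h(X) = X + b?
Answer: 83244549/397 ≈ 2.0968e+5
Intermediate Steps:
b = -270 (b = -6*45 = -270)
h(X) = -270 + X (h(X) = X - 270 = -270 + X)
N(c) = -1 (N(c) = 6/(-7 + (c + c)/(c + c)) = 6/(-7 + (2*c)/((2*c))) = 6/(-7 + (2*c)*(1/(2*c))) = 6/(-7 + 1) = 6/(-6) = 6*(-1/6) = -1)
(166739 + 43216) + (N(248) + h(1/397)) = (166739 + 43216) + (-1 + (-270 + 1/397)) = 209955 + (-1 + (-270 + 1/397)) = 209955 + (-1 - 107189/397) = 209955 - 107586/397 = 83244549/397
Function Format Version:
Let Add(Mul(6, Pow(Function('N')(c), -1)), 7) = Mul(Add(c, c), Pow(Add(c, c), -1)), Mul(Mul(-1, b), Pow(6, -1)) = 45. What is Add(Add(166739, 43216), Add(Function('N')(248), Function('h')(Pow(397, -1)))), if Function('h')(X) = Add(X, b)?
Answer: Rational(83244549, 397) ≈ 2.0968e+5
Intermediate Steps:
b = -270 (b = Mul(-6, 45) = -270)
Function('h')(X) = Add(-270, X) (Function('h')(X) = Add(X, -270) = Add(-270, X))
Function('N')(c) = -1 (Function('N')(c) = Mul(6, Pow(Add(-7, Mul(Add(c, c), Pow(Add(c, c), -1))), -1)) = Mul(6, Pow(Add(-7, Mul(Mul(2, c), Pow(Mul(2, c), -1))), -1)) = Mul(6, Pow(Add(-7, Mul(Mul(2, c), Mul(Rational(1, 2), Pow(c, -1)))), -1)) = Mul(6, Pow(Add(-7, 1), -1)) = Mul(6, Pow(-6, -1)) = Mul(6, Rational(-1, 6)) = -1)
Add(Add(166739, 43216), Add(Function('N')(248), Function('h')(Pow(397, -1)))) = Add(Add(166739, 43216), Add(-1, Add(-270, Pow(397, -1)))) = Add(209955, Add(-1, Add(-270, Rational(1, 397)))) = Add(209955, Add(-1, Rational(-107189, 397))) = Add(209955, Rational(-107586, 397)) = Rational(83244549, 397)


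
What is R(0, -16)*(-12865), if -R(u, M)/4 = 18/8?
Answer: 115785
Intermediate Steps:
R(u, M) = -9 (R(u, M) = -72/8 = -4*9/4 = -9)
R(0, -16)*(-12865) = -9*(-12865) = 115785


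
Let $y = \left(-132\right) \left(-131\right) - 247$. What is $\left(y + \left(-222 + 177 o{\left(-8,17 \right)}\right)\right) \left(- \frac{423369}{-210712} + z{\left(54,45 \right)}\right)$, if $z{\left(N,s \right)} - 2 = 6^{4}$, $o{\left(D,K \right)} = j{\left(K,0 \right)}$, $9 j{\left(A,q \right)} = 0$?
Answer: $\frac{4608283089535}{210712} \approx 2.187 \cdot 10^{7}$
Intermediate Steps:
$j{\left(A,q \right)} = 0$ ($j{\left(A,q \right)} = \frac{1}{9} \cdot 0 = 0$)
$o{\left(D,K \right)} = 0$
$y = 17045$ ($y = 17292 - 247 = 17045$)
$z{\left(N,s \right)} = 1298$ ($z{\left(N,s \right)} = 2 + 6^{4} = 2 + 1296 = 1298$)
$\left(y + \left(-222 + 177 o{\left(-8,17 \right)}\right)\right) \left(- \frac{423369}{-210712} + z{\left(54,45 \right)}\right) = \left(17045 + \left(-222 + 177 \cdot 0\right)\right) \left(- \frac{423369}{-210712} + 1298\right) = \left(17045 + \left(-222 + 0\right)\right) \left(\left(-423369\right) \left(- \frac{1}{210712}\right) + 1298\right) = \left(17045 - 222\right) \left(\frac{423369}{210712} + 1298\right) = 16823 \cdot \frac{273927545}{210712} = \frac{4608283089535}{210712}$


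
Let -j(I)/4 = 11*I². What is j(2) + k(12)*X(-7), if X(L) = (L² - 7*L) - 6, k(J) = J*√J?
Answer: -176 + 2208*√3 ≈ 3648.4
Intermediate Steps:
k(J) = J^(3/2)
X(L) = -6 + L² - 7*L
j(I) = -44*I²
j(2) + k(12)*X(-7) = -44*2² + 12^(3/2)*(-6 + (-7)² - 7*(-7)) = -44*4 + (24*√3)*(-6 + 49 + 49) = -176 + (24*√3)*92 = -176 + 2208*√3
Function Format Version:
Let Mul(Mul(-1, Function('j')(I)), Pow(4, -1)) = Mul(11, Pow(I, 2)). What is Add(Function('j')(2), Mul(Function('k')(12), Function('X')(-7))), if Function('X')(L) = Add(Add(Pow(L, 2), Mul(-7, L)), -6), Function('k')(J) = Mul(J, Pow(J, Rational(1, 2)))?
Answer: Add(-176, Mul(2208, Pow(3, Rational(1, 2)))) ≈ 3648.4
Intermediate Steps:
Function('k')(J) = Pow(J, Rational(3, 2))
Function('X')(L) = Add(-6, Pow(L, 2), Mul(-7, L))
Function('j')(I) = Mul(-44, Pow(I, 2)) (Function('j')(I) = Mul(-4, Mul(11, Pow(I, 2))) = Mul(-44, Pow(I, 2)))
Add(Function('j')(2), Mul(Function('k')(12), Function('X')(-7))) = Add(Mul(-44, Pow(2, 2)), Mul(Pow(12, Rational(3, 2)), Add(-6, Pow(-7, 2), Mul(-7, -7)))) = Add(Mul(-44, 4), Mul(Mul(24, Pow(3, Rational(1, 2))), Add(-6, 49, 49))) = Add(-176, Mul(Mul(24, Pow(3, Rational(1, 2))), 92)) = Add(-176, Mul(2208, Pow(3, Rational(1, 2))))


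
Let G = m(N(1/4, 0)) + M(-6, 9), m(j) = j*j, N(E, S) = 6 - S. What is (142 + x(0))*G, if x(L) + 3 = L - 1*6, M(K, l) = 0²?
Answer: 4788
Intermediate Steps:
M(K, l) = 0
m(j) = j²
x(L) = -9 + L (x(L) = -3 + (L - 1*6) = -3 + (L - 6) = -3 + (-6 + L) = -9 + L)
G = 36 (G = (6 - 1*0)² + 0 = (6 + 0)² + 0 = 6² + 0 = 36 + 0 = 36)
(142 + x(0))*G = (142 + (-9 + 0))*36 = (142 - 9)*36 = 133*36 = 4788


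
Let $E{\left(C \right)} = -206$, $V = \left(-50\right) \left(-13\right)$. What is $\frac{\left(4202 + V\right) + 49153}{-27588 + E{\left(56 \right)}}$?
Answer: $- \frac{54005}{27794} \approx -1.943$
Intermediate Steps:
$V = 650$
$\frac{\left(4202 + V\right) + 49153}{-27588 + E{\left(56 \right)}} = \frac{\left(4202 + 650\right) + 49153}{-27588 - 206} = \frac{4852 + 49153}{-27794} = 54005 \left(- \frac{1}{27794}\right) = - \frac{54005}{27794}$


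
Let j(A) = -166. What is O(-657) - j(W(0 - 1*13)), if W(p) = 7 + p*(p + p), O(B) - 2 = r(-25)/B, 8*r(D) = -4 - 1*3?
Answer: 883015/5256 ≈ 168.00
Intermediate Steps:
r(D) = -7/8 (r(D) = (-4 - 1*3)/8 = (-4 - 3)/8 = (⅛)*(-7) = -7/8)
O(B) = 2 - 7/(8*B)
W(p) = 7 + 2*p² (W(p) = 7 + p*(2*p) = 7 + 2*p²)
O(-657) - j(W(0 - 1*13)) = (2 - 7/8/(-657)) - 1*(-166) = (2 - 7/8*(-1/657)) + 166 = (2 + 7/5256) + 166 = 10519/5256 + 166 = 883015/5256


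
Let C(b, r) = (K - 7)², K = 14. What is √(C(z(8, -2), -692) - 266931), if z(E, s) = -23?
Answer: I*√266882 ≈ 516.61*I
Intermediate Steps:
C(b, r) = 49 (C(b, r) = (14 - 7)² = 7² = 49)
√(C(z(8, -2), -692) - 266931) = √(49 - 266931) = √(-266882) = I*√266882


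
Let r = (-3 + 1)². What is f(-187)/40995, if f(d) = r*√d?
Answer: 4*I*√187/40995 ≈ 0.0013343*I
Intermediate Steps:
r = 4 (r = (-2)² = 4)
f(d) = 4*√d
f(-187)/40995 = (4*√(-187))/40995 = (4*(I*√187))*(1/40995) = (4*I*√187)*(1/40995) = 4*I*√187/40995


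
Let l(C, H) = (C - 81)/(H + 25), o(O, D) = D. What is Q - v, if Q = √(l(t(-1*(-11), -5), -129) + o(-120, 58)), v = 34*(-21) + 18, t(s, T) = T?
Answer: 696 + √39767/26 ≈ 703.67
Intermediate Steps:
v = -696 (v = -714 + 18 = -696)
l(C, H) = (-81 + C)/(25 + H)
Q = √39767/26 (Q = √((-81 - 5)/(25 - 129) + 58) = √(-86/(-104) + 58) = √(-1/104*(-86) + 58) = √(43/52 + 58) = √(3059/52) = √39767/26 ≈ 7.6699)
Q - v = √39767/26 - 1*(-696) = √39767/26 + 696 = 696 + √39767/26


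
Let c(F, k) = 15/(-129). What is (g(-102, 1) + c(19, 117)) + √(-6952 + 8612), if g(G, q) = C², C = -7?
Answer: 2102/43 + 2*√415 ≈ 89.627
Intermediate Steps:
g(G, q) = 49 (g(G, q) = (-7)² = 49)
c(F, k) = -5/43 (c(F, k) = 15*(-1/129) = -5/43)
(g(-102, 1) + c(19, 117)) + √(-6952 + 8612) = (49 - 5/43) + √(-6952 + 8612) = 2102/43 + √1660 = 2102/43 + 2*√415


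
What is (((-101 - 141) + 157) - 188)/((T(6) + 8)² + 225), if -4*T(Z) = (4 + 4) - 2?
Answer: -1092/1069 ≈ -1.0215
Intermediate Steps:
T(Z) = -3/2 (T(Z) = -((4 + 4) - 2)/4 = -(8 - 2)/4 = -¼*6 = -3/2)
(((-101 - 141) + 157) - 188)/((T(6) + 8)² + 225) = (((-101 - 141) + 157) - 188)/((-3/2 + 8)² + 225) = ((-242 + 157) - 188)/((13/2)² + 225) = (-85 - 188)/(169/4 + 225) = -273/1069/4 = -273*4/1069 = -1092/1069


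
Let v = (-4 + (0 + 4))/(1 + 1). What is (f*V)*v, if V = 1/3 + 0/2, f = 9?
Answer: 0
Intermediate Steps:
V = ⅓ (V = 1*(⅓) + 0*(½) = ⅓ + 0 = ⅓ ≈ 0.33333)
v = 0 (v = (-4 + 4)/2 = 0*(½) = 0)
(f*V)*v = (9*(⅓))*0 = 3*0 = 0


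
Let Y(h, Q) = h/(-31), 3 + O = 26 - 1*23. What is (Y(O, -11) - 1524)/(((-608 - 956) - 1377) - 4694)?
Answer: 508/2545 ≈ 0.19961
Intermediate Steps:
O = 0 (O = -3 + (26 - 1*23) = -3 + (26 - 23) = -3 + 3 = 0)
Y(h, Q) = -h/31 (Y(h, Q) = h*(-1/31) = -h/31)
(Y(O, -11) - 1524)/(((-608 - 956) - 1377) - 4694) = (-1/31*0 - 1524)/(((-608 - 956) - 1377) - 4694) = (0 - 1524)/((-1564 - 1377) - 4694) = -1524/(-2941 - 4694) = -1524/(-7635) = -1524*(-1/7635) = 508/2545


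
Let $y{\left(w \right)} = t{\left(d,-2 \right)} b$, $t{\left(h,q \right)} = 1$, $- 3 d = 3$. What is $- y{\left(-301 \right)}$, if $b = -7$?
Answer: $7$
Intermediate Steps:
$d = -1$ ($d = \left(- \frac{1}{3}\right) 3 = -1$)
$y{\left(w \right)} = -7$ ($y{\left(w \right)} = 1 \left(-7\right) = -7$)
$- y{\left(-301 \right)} = \left(-1\right) \left(-7\right) = 7$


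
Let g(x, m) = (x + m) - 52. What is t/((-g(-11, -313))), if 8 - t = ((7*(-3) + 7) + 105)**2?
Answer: -8273/376 ≈ -22.003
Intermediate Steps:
g(x, m) = -52 + m + x (g(x, m) = (m + x) - 52 = -52 + m + x)
t = -8273 (t = 8 - ((7*(-3) + 7) + 105)**2 = 8 - ((-21 + 7) + 105)**2 = 8 - (-14 + 105)**2 = 8 - 1*91**2 = 8 - 1*8281 = 8 - 8281 = -8273)
t/((-g(-11, -313))) = -8273*(-1/(-52 - 313 - 11)) = -8273/((-1*(-376))) = -8273/376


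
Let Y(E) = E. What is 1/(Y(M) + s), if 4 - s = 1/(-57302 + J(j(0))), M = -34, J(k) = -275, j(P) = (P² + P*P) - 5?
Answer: -57577/1727309 ≈ -0.033333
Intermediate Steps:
j(P) = -5 + 2*P² (j(P) = (P² + P²) - 5 = 2*P² - 5 = -5 + 2*P²)
s = 230309/57577 (s = 4 - 1/(-57302 - 275) = 4 - 1/(-57577) = 4 - 1*(-1/57577) = 4 + 1/57577 = 230309/57577 ≈ 4.0000)
1/(Y(M) + s) = 1/(-34 + 230309/57577) = 1/(-1727309/57577) = -57577/1727309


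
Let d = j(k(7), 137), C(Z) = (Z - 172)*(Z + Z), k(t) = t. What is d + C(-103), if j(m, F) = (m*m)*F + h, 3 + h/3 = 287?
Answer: 64215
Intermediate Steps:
h = 852 (h = -9 + 3*287 = -9 + 861 = 852)
C(Z) = 2*Z*(-172 + Z) (C(Z) = (-172 + Z)*(2*Z) = 2*Z*(-172 + Z))
j(m, F) = 852 + F*m**2 (j(m, F) = (m*m)*F + 852 = m**2*F + 852 = F*m**2 + 852 = 852 + F*m**2)
d = 7565 (d = 852 + 137*7**2 = 852 + 137*49 = 852 + 6713 = 7565)
d + C(-103) = 7565 + 2*(-103)*(-172 - 103) = 7565 + 2*(-103)*(-275) = 7565 + 56650 = 64215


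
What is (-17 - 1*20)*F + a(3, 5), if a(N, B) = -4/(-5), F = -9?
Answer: 1669/5 ≈ 333.80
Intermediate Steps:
a(N, B) = ⅘ (a(N, B) = -4*(-⅕) = ⅘)
(-17 - 1*20)*F + a(3, 5) = (-17 - 1*20)*(-9) + ⅘ = (-17 - 20)*(-9) + ⅘ = -37*(-9) + ⅘ = 333 + ⅘ = 1669/5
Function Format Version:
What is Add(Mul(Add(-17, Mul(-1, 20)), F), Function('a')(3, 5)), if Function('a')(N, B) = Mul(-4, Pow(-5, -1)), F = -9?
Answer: Rational(1669, 5) ≈ 333.80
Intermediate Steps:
Function('a')(N, B) = Rational(4, 5) (Function('a')(N, B) = Mul(-4, Rational(-1, 5)) = Rational(4, 5))
Add(Mul(Add(-17, Mul(-1, 20)), F), Function('a')(3, 5)) = Add(Mul(Add(-17, Mul(-1, 20)), -9), Rational(4, 5)) = Add(Mul(Add(-17, -20), -9), Rational(4, 5)) = Add(Mul(-37, -9), Rational(4, 5)) = Add(333, Rational(4, 5)) = Rational(1669, 5)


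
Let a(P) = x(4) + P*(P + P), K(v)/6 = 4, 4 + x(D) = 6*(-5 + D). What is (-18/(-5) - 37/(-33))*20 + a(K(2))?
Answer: 40802/33 ≈ 1236.4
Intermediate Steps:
x(D) = -34 + 6*D (x(D) = -4 + 6*(-5 + D) = -4 + (-30 + 6*D) = -34 + 6*D)
K(v) = 24 (K(v) = 6*4 = 24)
a(P) = -10 + 2*P² (a(P) = (-34 + 6*4) + P*(P + P) = (-34 + 24) + P*(2*P) = -10 + 2*P²)
(-18/(-5) - 37/(-33))*20 + a(K(2)) = (-18/(-5) - 37/(-33))*20 + (-10 + 2*24²) = (-18*(-⅕) - 37*(-1/33))*20 + (-10 + 2*576) = (18/5 + 37/33)*20 + (-10 + 1152) = (779/165)*20 + 1142 = 3116/33 + 1142 = 40802/33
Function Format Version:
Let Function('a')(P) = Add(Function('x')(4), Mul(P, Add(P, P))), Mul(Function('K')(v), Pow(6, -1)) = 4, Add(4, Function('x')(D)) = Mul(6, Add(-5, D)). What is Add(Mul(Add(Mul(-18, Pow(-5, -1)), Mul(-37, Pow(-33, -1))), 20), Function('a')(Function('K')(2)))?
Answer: Rational(40802, 33) ≈ 1236.4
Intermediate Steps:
Function('x')(D) = Add(-34, Mul(6, D)) (Function('x')(D) = Add(-4, Mul(6, Add(-5, D))) = Add(-4, Add(-30, Mul(6, D))) = Add(-34, Mul(6, D)))
Function('K')(v) = 24 (Function('K')(v) = Mul(6, 4) = 24)
Function('a')(P) = Add(-10, Mul(2, Pow(P, 2))) (Function('a')(P) = Add(Add(-34, Mul(6, 4)), Mul(P, Add(P, P))) = Add(Add(-34, 24), Mul(P, Mul(2, P))) = Add(-10, Mul(2, Pow(P, 2))))
Add(Mul(Add(Mul(-18, Pow(-5, -1)), Mul(-37, Pow(-33, -1))), 20), Function('a')(Function('K')(2))) = Add(Mul(Add(Mul(-18, Pow(-5, -1)), Mul(-37, Pow(-33, -1))), 20), Add(-10, Mul(2, Pow(24, 2)))) = Add(Mul(Add(Mul(-18, Rational(-1, 5)), Mul(-37, Rational(-1, 33))), 20), Add(-10, Mul(2, 576))) = Add(Mul(Add(Rational(18, 5), Rational(37, 33)), 20), Add(-10, 1152)) = Add(Mul(Rational(779, 165), 20), 1142) = Add(Rational(3116, 33), 1142) = Rational(40802, 33)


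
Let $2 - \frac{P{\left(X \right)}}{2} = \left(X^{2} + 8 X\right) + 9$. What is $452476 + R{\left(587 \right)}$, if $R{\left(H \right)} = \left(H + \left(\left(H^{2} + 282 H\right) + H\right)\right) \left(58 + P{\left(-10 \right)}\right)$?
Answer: $2497584$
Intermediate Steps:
$P{\left(X \right)} = -14 - 16 X - 2 X^{2}$ ($P{\left(X \right)} = 4 - 2 \left(\left(X^{2} + 8 X\right) + 9\right) = 4 - 2 \left(9 + X^{2} + 8 X\right) = 4 - \left(18 + 2 X^{2} + 16 X\right) = -14 - 16 X - 2 X^{2}$)
$R{\left(H \right)} = 4 H^{2} + 1136 H$ ($R{\left(H \right)} = \left(H + \left(\left(H^{2} + 282 H\right) + H\right)\right) \left(58 - \left(-146 + 200\right)\right) = \left(H + \left(H^{2} + 283 H\right)\right) \left(58 - 54\right) = \left(H^{2} + 284 H\right) \left(58 - 54\right) = \left(H^{2} + 284 H\right) 4 = 4 H^{2} + 1136 H$)
$452476 + R{\left(587 \right)} = 452476 + 4 \cdot 587 \left(284 + 587\right) = 452476 + 4 \cdot 587 \cdot 871 = 452476 + 2045108 = 2497584$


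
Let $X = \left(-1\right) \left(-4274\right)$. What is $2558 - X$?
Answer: $-1716$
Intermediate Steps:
$X = 4274$
$2558 - X = 2558 - 4274 = -1716$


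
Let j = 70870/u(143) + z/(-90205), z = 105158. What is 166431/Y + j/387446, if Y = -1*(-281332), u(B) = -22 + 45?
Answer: 67790863213991151/113072961363174740 ≈ 0.59953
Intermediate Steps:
u(B) = 23
Y = 281332
j = 6390409716/2074715 (j = 70870/23 + 105158/(-90205) = 70870*(1/23) + 105158*(-1/90205) = 70870/23 - 105158/90205 = 6390409716/2074715 ≈ 3080.1)
166431/Y + j/387446 = 166431/281332 + (6390409716/2074715)/387446 = 166431*(1/281332) + (6390409716/2074715)*(1/387446) = 166431/281332 + 3195204858/401920013945 = 67790863213991151/113072961363174740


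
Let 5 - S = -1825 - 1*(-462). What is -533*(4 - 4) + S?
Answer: 1368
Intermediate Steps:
S = 1368 (S = 5 - (-1825 - 1*(-462)) = 5 - (-1825 + 462) = 5 - 1*(-1363) = 5 + 1363 = 1368)
-533*(4 - 4) + S = -533*(4 - 4) + 1368 = -533*0 + 1368 = 0 + 1368 = 1368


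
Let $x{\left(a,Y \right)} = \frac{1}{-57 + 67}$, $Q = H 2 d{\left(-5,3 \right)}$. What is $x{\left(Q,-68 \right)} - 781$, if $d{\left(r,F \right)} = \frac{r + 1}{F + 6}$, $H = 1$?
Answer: $- \frac{7809}{10} \approx -780.9$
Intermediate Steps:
$d{\left(r,F \right)} = \frac{1 + r}{6 + F}$
$Q = - \frac{8}{9}$ ($Q = 1 \cdot 2 \frac{1 - 5}{6 + 3} = 2 \cdot \frac{1}{9} \left(-4\right) = 2 \left(- \frac{4}{9}\right) = - \frac{8}{9} \approx -0.88889$)
$x{\left(a,Y \right)} = \frac{1}{10}$
$x{\left(Q,-68 \right)} - 781 = \frac{1}{10} - 781 = - \frac{7809}{10}$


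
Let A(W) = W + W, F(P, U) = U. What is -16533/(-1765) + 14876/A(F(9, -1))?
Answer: -13111537/1765 ≈ -7428.6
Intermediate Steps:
A(W) = 2*W
-16533/(-1765) + 14876/A(F(9, -1)) = -16533/(-1765) + 14876/((2*(-1))) = -16533*(-1/1765) + 14876/(-2) = 16533/1765 + 14876*(-1/2) = 16533/1765 - 7438 = -13111537/1765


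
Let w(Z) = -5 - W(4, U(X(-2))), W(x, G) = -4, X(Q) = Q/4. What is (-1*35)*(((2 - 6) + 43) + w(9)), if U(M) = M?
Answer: -1330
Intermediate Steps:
X(Q) = Q/4 (X(Q) = Q*(¼) = Q/4)
w(Z) = -1 (w(Z) = -5 - 1*(-4) = -5 + 4 = -1)
(-1*35)*(((2 - 6) + 43) + w(9)) = (-1*35)*(((2 - 6) + 43) - 1) = -35*((-4 + 43) - 1) = -35*(39 - 1) = -35*38 = -1330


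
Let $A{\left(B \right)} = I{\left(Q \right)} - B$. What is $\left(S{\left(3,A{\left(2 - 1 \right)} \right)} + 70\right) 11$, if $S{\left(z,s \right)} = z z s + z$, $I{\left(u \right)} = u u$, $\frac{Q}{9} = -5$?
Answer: $201179$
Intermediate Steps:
$Q = -45$ ($Q = 9 \left(-5\right) = -45$)
$I{\left(u \right)} = u^{2}$
$A{\left(B \right)} = 2025 - B$ ($A{\left(B \right)} = \left(-45\right)^{2} - B = 2025 - B$)
$S{\left(z,s \right)} = z + s z^{2}$ ($S{\left(z,s \right)} = z^{2} s + z = s z^{2} + z = z + s z^{2}$)
$\left(S{\left(3,A{\left(2 - 1 \right)} \right)} + 70\right) 11 = \left(3 \left(1 + \left(2025 - \left(2 - 1\right)\right) 3\right) + 70\right) 11 = \left(3 \left(1 + \left(2025 - 1\right) 3\right) + 70\right) 11 = \left(3 \left(1 + 2024 \cdot 3\right) + 70\right) 11 = \left(3 \left(1 + 6072\right) + 70\right) 11 = \left(3 \cdot 6073 + 70\right) 11 = \left(18219 + 70\right) 11 = 18289 \cdot 11 = 201179$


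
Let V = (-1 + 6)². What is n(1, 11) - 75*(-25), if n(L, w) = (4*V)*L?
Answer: 1975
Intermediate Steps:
V = 25 (V = 5² = 25)
n(L, w) = 100*L (n(L, w) = (4*25)*L = 100*L)
n(1, 11) - 75*(-25) = 100*1 - 75*(-25) = 100 + 1875 = 1975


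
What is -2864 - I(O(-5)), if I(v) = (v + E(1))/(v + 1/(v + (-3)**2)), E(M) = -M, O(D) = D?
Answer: -54440/19 ≈ -2865.3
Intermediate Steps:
I(v) = (-1 + v)/(v + 1/(9 + v)) (I(v) = (v - 1*1)/(v + 1/(v + (-3)**2)) = (v - 1)/(v + 1/(v + 9)) = (-1 + v)/(v + 1/(9 + v)))
-2864 - I(O(-5)) = -2864 - (-9 + (-5)**2 + 8*(-5))/(1 + (-5)**2 + 9*(-5)) = -2864 - (-9 + 25 - 40)/(1 + 25 - 45) = -2864 - (-24)/(-19) = -2864 - (-1)*(-24)/19 = -2864 - 1*24/19 = -2864 - 24/19 = -54440/19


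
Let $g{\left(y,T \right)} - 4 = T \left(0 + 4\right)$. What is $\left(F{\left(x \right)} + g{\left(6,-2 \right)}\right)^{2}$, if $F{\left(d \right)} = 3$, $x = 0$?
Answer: $1$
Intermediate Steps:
$g{\left(y,T \right)} = 4 + 4 T$ ($g{\left(y,T \right)} = 4 + T \left(0 + 4\right) = 4 + T 4 = 4 + 4 T$)
$\left(F{\left(x \right)} + g{\left(6,-2 \right)}\right)^{2} = \left(3 + \left(4 + 4 \left(-2\right)\right)\right)^{2} = \left(3 + \left(4 - 8\right)\right)^{2} = \left(3 - 4\right)^{2} = \left(-1\right)^{2} = 1$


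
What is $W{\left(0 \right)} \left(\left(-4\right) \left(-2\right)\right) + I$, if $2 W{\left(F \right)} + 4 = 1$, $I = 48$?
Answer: $36$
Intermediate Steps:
$W{\left(F \right)} = - \frac{3}{2}$ ($W{\left(F \right)} = -2 + \frac{1}{2} \cdot 1 = -2 + \frac{1}{2} = - \frac{3}{2}$)
$W{\left(0 \right)} \left(\left(-4\right) \left(-2\right)\right) + I = - \frac{3 \left(\left(-4\right) \left(-2\right)\right)}{2} + 48 = \left(- \frac{3}{2}\right) 8 + 48 = -12 + 48 = 36$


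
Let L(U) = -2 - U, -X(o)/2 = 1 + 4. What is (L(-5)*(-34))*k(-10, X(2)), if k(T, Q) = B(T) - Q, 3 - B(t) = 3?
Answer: -1020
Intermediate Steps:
B(t) = 0 (B(t) = 3 - 1*3 = 3 - 3 = 0)
X(o) = -10 (X(o) = -2*(1 + 4) = -2*5 = -10)
k(T, Q) = -Q (k(T, Q) = 0 - Q = -Q)
(L(-5)*(-34))*k(-10, X(2)) = ((-2 - 1*(-5))*(-34))*(-1*(-10)) = ((-2 + 5)*(-34))*10 = (3*(-34))*10 = -102*10 = -1020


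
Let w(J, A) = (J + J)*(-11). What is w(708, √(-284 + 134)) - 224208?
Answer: -239784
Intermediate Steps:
w(J, A) = -22*J (w(J, A) = (2*J)*(-11) = -22*J)
w(708, √(-284 + 134)) - 224208 = -22*708 - 224208 = -15576 - 224208 = -239784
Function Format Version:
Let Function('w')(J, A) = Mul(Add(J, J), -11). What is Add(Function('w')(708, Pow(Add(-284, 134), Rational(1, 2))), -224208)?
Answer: -239784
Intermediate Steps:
Function('w')(J, A) = Mul(-22, J) (Function('w')(J, A) = Mul(Mul(2, J), -11) = Mul(-22, J))
Add(Function('w')(708, Pow(Add(-284, 134), Rational(1, 2))), -224208) = Add(Mul(-22, 708), -224208) = Add(-15576, -224208) = -239784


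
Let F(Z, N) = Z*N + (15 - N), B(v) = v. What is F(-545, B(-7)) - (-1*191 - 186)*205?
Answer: 81122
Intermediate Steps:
F(Z, N) = 15 - N + N*Z (F(Z, N) = N*Z + (15 - N) = 15 - N + N*Z)
F(-545, B(-7)) - (-1*191 - 186)*205 = (15 - 1*(-7) - 7*(-545)) - (-1*191 - 186)*205 = (15 + 7 + 3815) - (-191 - 186)*205 = 3837 - (-377)*205 = 3837 - 1*(-77285) = 3837 + 77285 = 81122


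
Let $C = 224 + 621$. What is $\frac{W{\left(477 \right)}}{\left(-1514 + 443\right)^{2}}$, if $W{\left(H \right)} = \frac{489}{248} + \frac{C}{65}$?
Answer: $\frac{3713}{284466168} \approx 1.3053 \cdot 10^{-5}$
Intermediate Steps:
$C = 845$
$W{\left(H \right)} = \frac{3713}{248}$ ($W{\left(H \right)} = \frac{489}{248} + \frac{845}{65} = 489 \cdot \frac{1}{248} + 845 \cdot \frac{1}{65} = \frac{489}{248} + 13 = \frac{3713}{248}$)
$\frac{W{\left(477 \right)}}{\left(-1514 + 443\right)^{2}} = \frac{3713}{248 \left(-1514 + 443\right)^{2}} = \frac{3713}{248 \left(-1071\right)^{2}} = \frac{3713}{248 \cdot 1147041} = \frac{3713}{248} \cdot \frac{1}{1147041} = \frac{3713}{284466168}$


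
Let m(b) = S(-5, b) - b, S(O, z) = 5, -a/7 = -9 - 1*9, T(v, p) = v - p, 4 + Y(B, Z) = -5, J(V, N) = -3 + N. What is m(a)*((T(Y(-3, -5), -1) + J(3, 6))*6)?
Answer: 3630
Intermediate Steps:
Y(B, Z) = -9 (Y(B, Z) = -4 - 5 = -9)
a = 126 (a = -7*(-9 - 1*9) = -7*(-9 - 9) = -7*(-18) = 126)
m(b) = 5 - b
m(a)*((T(Y(-3, -5), -1) + J(3, 6))*6) = (5 - 1*126)*(((-9 - 1*(-1)) + (-3 + 6))*6) = (5 - 126)*(((-9 + 1) + 3)*6) = -121*(-8 + 3)*6 = -(-605)*6 = -121*(-30) = 3630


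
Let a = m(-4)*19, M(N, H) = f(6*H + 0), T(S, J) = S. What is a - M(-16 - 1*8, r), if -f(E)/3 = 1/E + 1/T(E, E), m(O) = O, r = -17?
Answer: -1293/17 ≈ -76.059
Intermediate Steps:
f(E) = -6/E (f(E) = -3*(1/E + 1/E) = -6/E)
M(N, H) = -1/H (M(N, H) = -6/(6*H + 0) = -6*1/(6*H) = -1/H)
a = -76 (a = -4*19 = -76)
a - M(-16 - 1*8, r) = -76 - (-1)/(-17) = -76 - (-1)*(-1)/17 = -76 - 1*1/17 = -76 - 1/17 = -1293/17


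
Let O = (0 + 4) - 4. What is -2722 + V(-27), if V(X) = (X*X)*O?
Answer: -2722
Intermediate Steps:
O = 0 (O = 4 - 4 = 0)
V(X) = 0 (V(X) = (X*X)*0 = X²*0 = 0)
-2722 + V(-27) = -2722 + 0 = -2722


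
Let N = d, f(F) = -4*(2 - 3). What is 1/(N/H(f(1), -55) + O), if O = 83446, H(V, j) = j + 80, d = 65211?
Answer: 25/2151361 ≈ 1.1621e-5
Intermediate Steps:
f(F) = 4 (f(F) = -4*(-1) = 4)
H(V, j) = 80 + j
N = 65211
1/(N/H(f(1), -55) + O) = 1/(65211/(80 - 55) + 83446) = 1/(65211/25 + 83446) = 1/(2151361/25) = 25/2151361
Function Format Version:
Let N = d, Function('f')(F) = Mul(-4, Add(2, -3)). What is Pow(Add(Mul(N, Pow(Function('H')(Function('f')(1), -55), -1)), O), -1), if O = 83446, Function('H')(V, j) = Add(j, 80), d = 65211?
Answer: Rational(25, 2151361) ≈ 1.1621e-5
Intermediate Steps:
Function('f')(F) = 4 (Function('f')(F) = Mul(-4, -1) = 4)
Function('H')(V, j) = Add(80, j)
N = 65211
Pow(Add(Mul(N, Pow(Function('H')(Function('f')(1), -55), -1)), O), -1) = Pow(Add(Mul(65211, Pow(Add(80, -55), -1)), 83446), -1) = Pow(Add(Mul(65211, Pow(25, -1)), 83446), -1) = Pow(Add(Mul(65211, Rational(1, 25)), 83446), -1) = Pow(Add(Rational(65211, 25), 83446), -1) = Pow(Rational(2151361, 25), -1) = Rational(25, 2151361)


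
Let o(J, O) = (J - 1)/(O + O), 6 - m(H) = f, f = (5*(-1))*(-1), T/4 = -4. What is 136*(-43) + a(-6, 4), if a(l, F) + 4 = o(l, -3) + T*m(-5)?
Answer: -35201/6 ≈ -5866.8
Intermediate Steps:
T = -16 (T = 4*(-4) = -16)
f = 5 (f = -5*(-1) = 5)
m(H) = 1 (m(H) = 6 - 1*5 = 6 - 5 = 1)
o(J, O) = (-1 + J)/(2*O) (o(J, O) = (-1 + J)/((2*O)) = (-1 + J)*(1/(2*O)) = (-1 + J)/(2*O))
a(l, F) = -119/6 - l/6 (a(l, F) = -4 + ((½)*(-1 + l)/(-3) - 16*1) = -4 + ((½)*(-⅓)*(-1 + l) - 16) = -4 + ((⅙ - l/6) - 16) = -4 + (-95/6 - l/6) = -119/6 - l/6)
136*(-43) + a(-6, 4) = 136*(-43) + (-119/6 - ⅙*(-6)) = -5848 + (-119/6 + 1) = -5848 - 113/6 = -35201/6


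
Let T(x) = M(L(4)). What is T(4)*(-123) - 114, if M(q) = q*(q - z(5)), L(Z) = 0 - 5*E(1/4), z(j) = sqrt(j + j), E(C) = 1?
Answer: -3189 - 615*sqrt(10) ≈ -5133.8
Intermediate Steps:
z(j) = sqrt(2)*sqrt(j) (z(j) = sqrt(2*j) = sqrt(2)*sqrt(j))
L(Z) = -5 (L(Z) = 0 - 5*1 = 0 - 5 = -5)
M(q) = q*(q - sqrt(10)) (M(q) = q*(q - sqrt(2)*sqrt(5)) = q*(q - sqrt(10)))
T(x) = 25 + 5*sqrt(10) (T(x) = -5*(-5 - sqrt(10)) = 25 + 5*sqrt(10))
T(4)*(-123) - 114 = (25 + 5*sqrt(10))*(-123) - 114 = (-3075 - 615*sqrt(10)) - 114 = -3189 - 615*sqrt(10)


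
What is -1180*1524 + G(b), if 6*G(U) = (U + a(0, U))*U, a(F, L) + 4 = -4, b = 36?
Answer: -1798152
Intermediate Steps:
a(F, L) = -8 (a(F, L) = -4 - 4 = -8)
G(U) = U*(-8 + U)/6 (G(U) = ((U - 8)*U)/6 = ((-8 + U)*U)/6 = (U*(-8 + U))/6 = U*(-8 + U)/6)
-1180*1524 + G(b) = -1180*1524 + (⅙)*36*(-8 + 36) = -1798320 + (⅙)*36*28 = -1798320 + 168 = -1798152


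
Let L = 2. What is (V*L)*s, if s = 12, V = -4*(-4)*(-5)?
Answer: -1920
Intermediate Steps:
V = -80 (V = 16*(-5) = -80)
(V*L)*s = -80*2*12 = -160*12 = -1920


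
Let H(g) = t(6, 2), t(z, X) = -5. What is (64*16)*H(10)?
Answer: -5120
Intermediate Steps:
H(g) = -5
(64*16)*H(10) = (64*16)*(-5) = 1024*(-5) = -5120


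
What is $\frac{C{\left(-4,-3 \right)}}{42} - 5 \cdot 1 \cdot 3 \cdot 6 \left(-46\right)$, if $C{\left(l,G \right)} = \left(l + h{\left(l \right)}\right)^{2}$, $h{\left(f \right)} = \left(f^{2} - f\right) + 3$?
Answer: $\frac{249090}{7} \approx 35584.0$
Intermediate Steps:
$h{\left(f \right)} = 3 + f^{2} - f$
$C{\left(l,G \right)} = \left(3 + l^{2}\right)^{2}$ ($C{\left(l,G \right)} = \left(l + \left(3 + l^{2} - l\right)\right)^{2} = \left(3 + l^{2}\right)^{2}$)
$\frac{C{\left(-4,-3 \right)}}{42} - 5 \cdot 1 \cdot 3 \cdot 6 \left(-46\right) = \frac{\left(3 + \left(-4\right)^{2}\right)^{2}}{42} - 5 \cdot 1 \cdot 3 \cdot 6 \left(-46\right) = \left(3 + 16\right)^{2} \cdot \frac{1}{42} \left(-5\right) 3 \cdot 6 \left(-46\right) = 19^{2} \cdot \frac{1}{42} \left(\left(-15\right) 6\right) \left(-46\right) = 361 \cdot \frac{1}{42} \left(-90\right) \left(-46\right) = \frac{361}{42} \left(-90\right) \left(-46\right) = \left(- \frac{5415}{7}\right) \left(-46\right) = \frac{249090}{7}$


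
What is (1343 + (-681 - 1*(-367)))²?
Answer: 1058841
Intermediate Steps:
(1343 + (-681 - 1*(-367)))² = (1343 + (-681 + 367))² = (1343 - 314)² = 1029² = 1058841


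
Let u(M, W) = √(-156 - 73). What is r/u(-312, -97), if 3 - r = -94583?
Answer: -94586*I*√229/229 ≈ -6250.4*I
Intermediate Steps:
r = 94586 (r = 3 - 1*(-94583) = 3 + 94583 = 94586)
u(M, W) = I*√229 (u(M, W) = √(-229) = I*√229)
r/u(-312, -97) = 94586/((I*√229)) = 94586*(-I*√229/229) = -94586*I*√229/229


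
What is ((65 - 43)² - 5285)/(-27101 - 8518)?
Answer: 4801/35619 ≈ 0.13479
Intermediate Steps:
((65 - 43)² - 5285)/(-27101 - 8518) = (22² - 5285)/(-35619) = (484 - 5285)*(-1/35619) = -4801*(-1/35619) = 4801/35619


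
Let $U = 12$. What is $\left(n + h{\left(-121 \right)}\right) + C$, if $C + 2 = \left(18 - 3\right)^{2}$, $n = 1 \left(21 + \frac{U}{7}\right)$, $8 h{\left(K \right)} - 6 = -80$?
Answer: $\frac{6621}{28} \approx 236.46$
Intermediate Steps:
$h{\left(K \right)} = - \frac{37}{4}$ ($h{\left(K \right)} = \frac{3}{4} + \frac{1}{8} \left(-80\right) = \frac{3}{4} - 10 = - \frac{37}{4}$)
$n = \frac{159}{7}$ ($n = 1 \left(21 + \frac{12}{7}\right) = 1 \cdot \frac{159}{7} = \frac{159}{7} \approx 22.714$)
$C = 223$ ($C = -2 + \left(18 - 3\right)^{2} = -2 + 15^{2} = -2 + 225 = 223$)
$\left(n + h{\left(-121 \right)}\right) + C = \left(\frac{159}{7} - \frac{37}{4}\right) + 223 = \frac{377}{28} + 223 = \frac{6621}{28}$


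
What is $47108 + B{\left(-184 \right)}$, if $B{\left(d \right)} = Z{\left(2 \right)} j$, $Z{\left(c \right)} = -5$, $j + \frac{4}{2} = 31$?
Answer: $46963$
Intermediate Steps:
$j = 29$ ($j = -2 + 31 = 29$)
$B{\left(d \right)} = -145$ ($B{\left(d \right)} = \left(-5\right) 29 = -145$)
$47108 + B{\left(-184 \right)} = 47108 - 145 = 46963$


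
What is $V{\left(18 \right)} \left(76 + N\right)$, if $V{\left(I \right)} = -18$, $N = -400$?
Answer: $5832$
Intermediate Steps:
$V{\left(18 \right)} \left(76 + N\right) = - 18 \left(76 - 400\right) = \left(-18\right) \left(-324\right) = 5832$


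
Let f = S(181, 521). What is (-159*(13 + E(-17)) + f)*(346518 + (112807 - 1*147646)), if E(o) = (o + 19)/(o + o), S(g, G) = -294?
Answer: -12460303062/17 ≈ -7.3296e+8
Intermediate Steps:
f = -294
E(o) = (19 + o)/(2*o) (E(o) = (19 + o)/((2*o)) = (19 + o)*(1/(2*o)) = (19 + o)/(2*o))
(-159*(13 + E(-17)) + f)*(346518 + (112807 - 1*147646)) = (-159*(13 + (½)*(19 - 17)/(-17)) - 294)*(346518 + (112807 - 1*147646)) = (-159*(13 + (½)*(-1/17)*2) - 294)*(346518 + (112807 - 147646)) = (-159*(13 - 1/17) - 294)*(346518 - 34839) = (-159*220/17 - 294)*311679 = (-34980/17 - 294)*311679 = -39978/17*311679 = -12460303062/17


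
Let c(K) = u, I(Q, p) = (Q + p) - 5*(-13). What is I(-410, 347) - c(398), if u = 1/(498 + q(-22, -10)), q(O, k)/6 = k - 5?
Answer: 815/408 ≈ 1.9975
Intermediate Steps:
I(Q, p) = 65 + Q + p (I(Q, p) = (Q + p) + 65 = 65 + Q + p)
q(O, k) = -30 + 6*k (q(O, k) = 6*(k - 5) = 6*(-5 + k) = -30 + 6*k)
u = 1/408 (u = 1/(498 + (-30 + 6*(-10))) = 1/(498 + (-30 - 60)) = 1/(498 - 90) = 1/408 ≈ 0.0024510)
c(K) = 1/408
I(-410, 347) - c(398) = (65 - 410 + 347) - 1*1/408 = 2 - 1/408 = 815/408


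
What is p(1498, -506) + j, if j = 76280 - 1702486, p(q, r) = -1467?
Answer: -1627673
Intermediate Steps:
j = -1626206
p(1498, -506) + j = -1467 - 1626206 = -1627673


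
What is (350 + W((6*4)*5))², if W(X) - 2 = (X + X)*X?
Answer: 849839104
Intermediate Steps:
W(X) = 2 + 2*X² (W(X) = 2 + (X + X)*X = 2 + (2*X)*X = 2 + 2*X²)
(350 + W((6*4)*5))² = (350 + (2 + 2*((6*4)*5)²))² = (350 + (2 + 2*(24*5)²))² = (350 + (2 + 2*120²))² = (350 + (2 + 2*14400))² = (350 + (2 + 28800))² = (350 + 28802)² = 29152² = 849839104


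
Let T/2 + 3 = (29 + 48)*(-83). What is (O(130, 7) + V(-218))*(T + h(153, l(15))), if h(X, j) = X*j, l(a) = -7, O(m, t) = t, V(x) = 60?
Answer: -928553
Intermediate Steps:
T = -12788 (T = -6 + 2*((29 + 48)*(-83)) = -6 + 2*(77*(-83)) = -6 + 2*(-6391) = -6 - 12782 = -12788)
(O(130, 7) + V(-218))*(T + h(153, l(15))) = (7 + 60)*(-12788 + 153*(-7)) = 67*(-12788 - 1071) = 67*(-13859) = -928553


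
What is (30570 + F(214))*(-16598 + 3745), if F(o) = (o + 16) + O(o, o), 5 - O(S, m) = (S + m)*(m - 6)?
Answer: 748288807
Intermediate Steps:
O(S, m) = 5 - (-6 + m)*(S + m) (O(S, m) = 5 - (S + m)*(m - 6) = 5 - (S + m)*(-6 + m) = 5 - (-6 + m)*(S + m))
F(o) = 21 - 2*o**2 + 13*o (F(o) = (o + 16) + (5 - o**2 + 6*o + 6*o - o*o) = (16 + o) + (5 - o**2 + 6*o + 6*o - o**2) = (16 + o) + (5 - 2*o**2 + 12*o) = 21 - 2*o**2 + 13*o)
(30570 + F(214))*(-16598 + 3745) = (30570 + (21 - 2*214**2 + 13*214))*(-16598 + 3745) = (30570 + (21 - 2*45796 + 2782))*(-12853) = (30570 + (21 - 91592 + 2782))*(-12853) = (30570 - 88789)*(-12853) = -58219*(-12853) = 748288807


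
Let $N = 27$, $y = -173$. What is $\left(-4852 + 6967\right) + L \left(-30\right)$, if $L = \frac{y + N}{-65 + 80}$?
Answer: $2407$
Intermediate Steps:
$L = - \frac{146}{15}$ ($L = \frac{-173 + 27}{-65 + 80} = - \frac{146}{15} \approx -9.7333$)
$\left(-4852 + 6967\right) + L \left(-30\right) = \left(-4852 + 6967\right) - -292 = 2115 + 292 = 2407$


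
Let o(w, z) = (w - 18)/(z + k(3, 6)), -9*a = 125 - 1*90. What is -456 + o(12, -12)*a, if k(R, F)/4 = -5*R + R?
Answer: -8215/18 ≈ -456.39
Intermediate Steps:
k(R, F) = -16*R (k(R, F) = 4*(-5*R + R) = 4*(-4*R) = -16*R)
a = -35/9 (a = -(125 - 1*90)/9 = -(125 - 90)/9 = -1/9*35 = -35/9 ≈ -3.8889)
o(w, z) = (-18 + w)/(-48 + z) (o(w, z) = (w - 18)/(z - 16*3) = (-18 + w)/(z - 48) = (-18 + w)/(-48 + z))
-456 + o(12, -12)*a = -456 + ((-18 + 12)/(-48 - 12))*(-35/9) = -456 + (-6/(-60))*(-35/9) = -456 - 1/60*(-6)*(-35/9) = -456 + (1/10)*(-35/9) = -456 - 7/18 = -8215/18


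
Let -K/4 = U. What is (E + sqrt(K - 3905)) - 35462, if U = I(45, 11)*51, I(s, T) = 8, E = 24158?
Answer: -11304 + 7*I*sqrt(113) ≈ -11304.0 + 74.411*I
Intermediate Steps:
U = 408 (U = 8*51 = 408)
K = -1632 (K = -4*408 = -1632)
(E + sqrt(K - 3905)) - 35462 = (24158 + sqrt(-1632 - 3905)) - 35462 = (24158 + sqrt(-5537)) - 35462 = (24158 + 7*I*sqrt(113)) - 35462 = -11304 + 7*I*sqrt(113)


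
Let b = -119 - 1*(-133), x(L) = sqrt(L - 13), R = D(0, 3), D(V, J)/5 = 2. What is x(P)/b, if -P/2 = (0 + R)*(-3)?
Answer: sqrt(47)/14 ≈ 0.48969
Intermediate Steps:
D(V, J) = 10 (D(V, J) = 5*2 = 10)
R = 10
P = 60 (P = -2*(0 + 10)*(-3) = -20*(-3) = -2*(-30) = 60)
x(L) = sqrt(-13 + L)
b = 14 (b = -119 + 133 = 14)
x(P)/b = sqrt(-13 + 60)/14 = sqrt(47)*(1/14) = sqrt(47)/14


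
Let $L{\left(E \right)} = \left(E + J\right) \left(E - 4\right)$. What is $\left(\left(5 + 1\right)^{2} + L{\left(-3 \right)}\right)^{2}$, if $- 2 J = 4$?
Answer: $5041$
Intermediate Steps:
$J = -2$ ($J = \left(- \frac{1}{2}\right) 4 = -2$)
$L{\left(E \right)} = \left(-4 + E\right) \left(-2 + E\right)$ ($L{\left(E \right)} = \left(E - 2\right) \left(E - 4\right) = \left(-2 + E\right) \left(-4 + E\right) = \left(-4 + E\right) \left(-2 + E\right)$)
$\left(\left(5 + 1\right)^{2} + L{\left(-3 \right)}\right)^{2} = \left(\left(5 + 1\right)^{2} + \left(8 + \left(-3\right)^{2} - -18\right)\right)^{2} = \left(6^{2} + \left(8 + 9 + 18\right)\right)^{2} = \left(36 + 35\right)^{2} = 71^{2} = 5041$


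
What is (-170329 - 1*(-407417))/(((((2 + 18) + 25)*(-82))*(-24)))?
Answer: 14818/5535 ≈ 2.6771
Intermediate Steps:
(-170329 - 1*(-407417))/(((((2 + 18) + 25)*(-82))*(-24))) = (-170329 + 407417)/((((20 + 25)*(-82))*(-24))) = 237088/(((45*(-82))*(-24))) = 237088/((-3690*(-24))) = 237088/88560 = 237088*(1/88560) = 14818/5535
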